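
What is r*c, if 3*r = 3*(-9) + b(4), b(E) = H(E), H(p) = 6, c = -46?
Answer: 322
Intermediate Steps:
b(E) = 6
r = -7 (r = (3*(-9) + 6)/3 = (-27 + 6)/3 = (⅓)*(-21) = -7)
r*c = -7*(-46) = 322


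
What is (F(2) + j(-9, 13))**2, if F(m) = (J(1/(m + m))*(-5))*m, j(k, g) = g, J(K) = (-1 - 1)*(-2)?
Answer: 729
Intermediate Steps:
J(K) = 4 (J(K) = -2*(-2) = 4)
F(m) = -20*m (F(m) = (4*(-5))*m = -20*m)
(F(2) + j(-9, 13))**2 = (-20*2 + 13)**2 = (-40 + 13)**2 = (-27)**2 = 729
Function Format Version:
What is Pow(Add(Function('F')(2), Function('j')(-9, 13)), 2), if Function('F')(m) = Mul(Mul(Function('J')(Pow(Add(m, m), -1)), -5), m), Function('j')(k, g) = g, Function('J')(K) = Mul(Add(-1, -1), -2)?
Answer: 729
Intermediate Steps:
Function('J')(K) = 4 (Function('J')(K) = Mul(-2, -2) = 4)
Function('F')(m) = Mul(-20, m) (Function('F')(m) = Mul(Mul(4, -5), m) = Mul(-20, m))
Pow(Add(Function('F')(2), Function('j')(-9, 13)), 2) = Pow(Add(Mul(-20, 2), 13), 2) = Pow(Add(-40, 13), 2) = Pow(-27, 2) = 729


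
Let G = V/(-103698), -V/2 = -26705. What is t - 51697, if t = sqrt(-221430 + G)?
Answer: -51697 + 5*I*sqrt(53993271359)/2469 ≈ -51697.0 + 470.56*I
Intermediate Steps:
V = 53410 (V = -2*(-26705) = 53410)
G = -3815/7407 (G = 53410/(-103698) = 53410*(-1/103698) = -3815/7407 ≈ -0.51505)
t = 5*I*sqrt(53993271359)/2469 (t = sqrt(-221430 - 3815/7407) = sqrt(-1640135825/7407) = 5*I*sqrt(53993271359)/2469 ≈ 470.56*I)
t - 51697 = 5*I*sqrt(53993271359)/2469 - 51697 = -51697 + 5*I*sqrt(53993271359)/2469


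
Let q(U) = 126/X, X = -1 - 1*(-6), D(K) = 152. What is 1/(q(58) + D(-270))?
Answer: 5/886 ≈ 0.0056433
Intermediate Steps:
X = 5 (X = -1 + 6 = 5)
q(U) = 126/5
1/(q(58) + D(-270)) = 1/(126/5 + 152) = 1/(886/5) = 5/886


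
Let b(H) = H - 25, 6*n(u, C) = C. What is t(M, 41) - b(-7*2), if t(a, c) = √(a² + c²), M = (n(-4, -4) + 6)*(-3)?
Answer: 39 + √1937 ≈ 83.011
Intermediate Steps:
n(u, C) = C/6
b(H) = -25 + H
M = -16 (M = ((⅙)*(-4) + 6)*(-3) = (-⅔ + 6)*(-3) = (16/3)*(-3) = -16)
t(M, 41) - b(-7*2) = √((-16)² + 41²) - (-25 - 7*2) = √(256 + 1681) - (-25 - 14) = √1937 - 1*(-39) = √1937 + 39 = 39 + √1937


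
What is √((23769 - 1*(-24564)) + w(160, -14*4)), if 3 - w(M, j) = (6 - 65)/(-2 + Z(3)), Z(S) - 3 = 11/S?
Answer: 3*√1052926/14 ≈ 219.88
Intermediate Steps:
Z(S) = 3 + 11/S
w(M, j) = 219/14 (w(M, j) = 3 - (6 - 65)/(-2 + (3 + 11/3)) = 3 - (-59)/(-2 + (3 + 11*(⅓))) = 3 - (-59)/(-2 + (3 + 11/3)) = 3 - (-59)/(-2 + 20/3) = 3 - (-59)/14/3 = 3 - (-59)*3/14 = 3 - 1*(-177/14) = 3 + 177/14 = 219/14)
√((23769 - 1*(-24564)) + w(160, -14*4)) = √((23769 - 1*(-24564)) + 219/14) = √((23769 + 24564) + 219/14) = √(48333 + 219/14) = √(676881/14) = 3*√1052926/14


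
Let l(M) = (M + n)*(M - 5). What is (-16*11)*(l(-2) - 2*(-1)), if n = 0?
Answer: -2816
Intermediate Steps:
l(M) = M*(-5 + M) (l(M) = (M + 0)*(M - 5) = M*(-5 + M))
(-16*11)*(l(-2) - 2*(-1)) = (-16*11)*(-2*(-5 - 2) - 2*(-1)) = -176*(-2*(-7) + 2) = -176*(14 + 2) = -176*16 = -2816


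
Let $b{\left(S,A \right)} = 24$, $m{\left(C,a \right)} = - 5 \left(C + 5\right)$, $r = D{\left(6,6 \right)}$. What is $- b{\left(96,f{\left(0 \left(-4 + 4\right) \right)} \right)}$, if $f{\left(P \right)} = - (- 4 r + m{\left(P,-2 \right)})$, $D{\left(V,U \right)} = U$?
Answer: $-24$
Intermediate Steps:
$r = 6$
$m{\left(C,a \right)} = -25 - 5 C$ ($m{\left(C,a \right)} = - 5 \left(5 + C\right) = -25 - 5 C$)
$f{\left(P \right)} = 49 + 5 P$ ($f{\left(P \right)} = - (\left(-4\right) 6 - \left(25 + 5 P\right)) = - (-24 - \left(25 + 5 P\right)) = - (-49 - 5 P) = 49 + 5 P$)
$- b{\left(96,f{\left(0 \left(-4 + 4\right) \right)} \right)} = \left(-1\right) 24 = -24$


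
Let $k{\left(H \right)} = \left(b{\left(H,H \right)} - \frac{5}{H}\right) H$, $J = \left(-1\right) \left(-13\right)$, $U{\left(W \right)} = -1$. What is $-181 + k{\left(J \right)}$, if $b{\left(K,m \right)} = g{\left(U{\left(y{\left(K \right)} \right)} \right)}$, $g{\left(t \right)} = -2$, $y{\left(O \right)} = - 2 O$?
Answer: $-212$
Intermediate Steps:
$J = 13$
$b{\left(K,m \right)} = -2$
$k{\left(H \right)} = H \left(-2 - \frac{5}{H}\right)$ ($k{\left(H \right)} = \left(-2 - \frac{5}{H}\right) H = H \left(-2 - \frac{5}{H}\right)$)
$-181 + k{\left(J \right)} = -181 - 31 = -212$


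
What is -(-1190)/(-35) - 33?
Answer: -67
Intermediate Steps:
-(-1190)/(-35) - 33 = -(-1190)*(-1)/35 - 33 = -14*17/7 - 33 = -34 - 33 = -67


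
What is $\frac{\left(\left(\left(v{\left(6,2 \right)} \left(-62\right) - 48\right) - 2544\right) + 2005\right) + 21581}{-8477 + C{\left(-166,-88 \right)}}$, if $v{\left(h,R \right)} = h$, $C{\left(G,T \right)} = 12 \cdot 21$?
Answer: $- \frac{2946}{1175} \approx -2.5072$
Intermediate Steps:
$C{\left(G,T \right)} = 252$
$\frac{\left(\left(\left(v{\left(6,2 \right)} \left(-62\right) - 48\right) - 2544\right) + 2005\right) + 21581}{-8477 + C{\left(-166,-88 \right)}} = \frac{\left(\left(\left(6 \left(-62\right) - 48\right) - 2544\right) + 2005\right) + 21581}{-8477 + 252} = \frac{\left(\left(\left(-372 - 48\right) - 2544\right) + 2005\right) + 21581}{-8225} = \left(\left(\left(-420 - 2544\right) + 2005\right) + 21581\right) \left(- \frac{1}{8225}\right) = \left(\left(-2964 + 2005\right) + 21581\right) \left(- \frac{1}{8225}\right) = \left(-959 + 21581\right) \left(- \frac{1}{8225}\right) = 20622 \left(- \frac{1}{8225}\right) = - \frac{2946}{1175}$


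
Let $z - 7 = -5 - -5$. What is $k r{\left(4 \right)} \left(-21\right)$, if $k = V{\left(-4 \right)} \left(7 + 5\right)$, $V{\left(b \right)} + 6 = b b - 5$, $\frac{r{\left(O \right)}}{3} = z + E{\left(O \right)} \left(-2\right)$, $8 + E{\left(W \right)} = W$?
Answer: $-56700$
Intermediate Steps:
$z = 7$ ($z = 7 - 0 = 7 + \left(-5 + 5\right) = 7 + 0 = 7$)
$E{\left(W \right)} = -8 + W$
$r{\left(O \right)} = 69 - 6 O$ ($r{\left(O \right)} = 3 \left(7 + \left(-8 + O\right) \left(-2\right)\right) = 3 \left(7 - \left(-16 + 2 O\right)\right) = 3 \left(23 - 2 O\right) = 69 - 6 O$)
$V{\left(b \right)} = -11 + b^{2}$ ($V{\left(b \right)} = -6 + \left(b b - 5\right) = -6 + \left(b^{2} - 5\right) = -6 + \left(-5 + b^{2}\right) = -11 + b^{2}$)
$k = 60$ ($k = \left(-11 + \left(-4\right)^{2}\right) \left(7 + 5\right) = \left(-11 + 16\right) 12 = 5 \cdot 12 = 60$)
$k r{\left(4 \right)} \left(-21\right) = 60 \left(69 - 24\right) \left(-21\right) = 60 \cdot 45 \left(-21\right) = 60 \left(-945\right) = -56700$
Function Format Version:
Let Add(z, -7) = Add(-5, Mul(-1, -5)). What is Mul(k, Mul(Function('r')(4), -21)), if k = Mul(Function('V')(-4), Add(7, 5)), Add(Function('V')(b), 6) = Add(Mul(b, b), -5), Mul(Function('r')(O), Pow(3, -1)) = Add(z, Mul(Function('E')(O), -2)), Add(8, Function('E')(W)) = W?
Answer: -56700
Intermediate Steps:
z = 7 (z = Add(7, Add(-5, Mul(-1, -5))) = Add(7, Add(-5, 5)) = Add(7, 0) = 7)
Function('E')(W) = Add(-8, W)
Function('r')(O) = Add(69, Mul(-6, O)) (Function('r')(O) = Mul(3, Add(7, Mul(Add(-8, O), -2))) = Mul(3, Add(7, Add(16, Mul(-2, O)))) = Mul(3, Add(23, Mul(-2, O))) = Add(69, Mul(-6, O)))
Function('V')(b) = Add(-11, Pow(b, 2)) (Function('V')(b) = Add(-6, Add(Mul(b, b), -5)) = Add(-6, Add(Pow(b, 2), -5)) = Add(-6, Add(-5, Pow(b, 2))) = Add(-11, Pow(b, 2)))
k = 60 (k = Mul(Add(-11, Pow(-4, 2)), Add(7, 5)) = Mul(Add(-11, 16), 12) = Mul(5, 12) = 60)
Mul(k, Mul(Function('r')(4), -21)) = Mul(60, Mul(Add(69, Mul(-6, 4)), -21)) = Mul(60, Mul(Add(69, -24), -21)) = Mul(60, Mul(45, -21)) = Mul(60, -945) = -56700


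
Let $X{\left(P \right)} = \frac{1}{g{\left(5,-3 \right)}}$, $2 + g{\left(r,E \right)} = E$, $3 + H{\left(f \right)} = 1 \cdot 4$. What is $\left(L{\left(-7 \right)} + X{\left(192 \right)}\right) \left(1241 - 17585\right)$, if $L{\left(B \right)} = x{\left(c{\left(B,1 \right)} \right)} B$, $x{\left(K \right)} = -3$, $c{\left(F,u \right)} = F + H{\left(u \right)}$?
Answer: $- \frac{1699776}{5} \approx -3.3996 \cdot 10^{5}$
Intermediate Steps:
$H{\left(f \right)} = 1$ ($H{\left(f \right)} = -3 + 1 \cdot 4 = -3 + 4 = 1$)
$g{\left(r,E \right)} = -2 + E$
$c{\left(F,u \right)} = 1 + F$ ($c{\left(F,u \right)} = F + 1 = 1 + F$)
$X{\left(P \right)} = - \frac{1}{5}$ ($X{\left(P \right)} = \frac{1}{-2 - 3} = \frac{1}{-5} = - \frac{1}{5}$)
$L{\left(B \right)} = - 3 B$
$\left(L{\left(-7 \right)} + X{\left(192 \right)}\right) \left(1241 - 17585\right) = \left(\left(-3\right) \left(-7\right) - \frac{1}{5}\right) \left(1241 - 17585\right) = \left(21 - \frac{1}{5}\right) \left(-16344\right) = \frac{104}{5} \left(-16344\right) = - \frac{1699776}{5}$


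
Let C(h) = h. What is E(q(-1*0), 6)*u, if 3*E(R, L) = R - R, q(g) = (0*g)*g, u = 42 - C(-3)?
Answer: 0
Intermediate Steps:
u = 45 (u = 42 - 1*(-3) = 42 + 3 = 45)
q(g) = 0 (q(g) = 0*g = 0)
E(R, L) = 0 (E(R, L) = (R - R)/3 = (1/3)*0 = 0)
E(q(-1*0), 6)*u = 0*45 = 0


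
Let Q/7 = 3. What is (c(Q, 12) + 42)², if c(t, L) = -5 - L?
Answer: 625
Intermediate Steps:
Q = 21 (Q = 7*3 = 21)
(c(Q, 12) + 42)² = ((-5 - 1*12) + 42)² = ((-5 - 12) + 42)² = (-17 + 42)² = 25² = 625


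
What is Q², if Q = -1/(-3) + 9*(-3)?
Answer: 6400/9 ≈ 711.11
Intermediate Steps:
Q = -80/3 (Q = -1*(-⅓) - 27 = ⅓ - 27 = -80/3 ≈ -26.667)
Q² = (-80/3)² = 6400/9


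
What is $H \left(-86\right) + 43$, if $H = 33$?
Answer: $-2795$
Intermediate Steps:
$H \left(-86\right) + 43 = 33 \left(-86\right) + 43 = -2838 + 43 = -2795$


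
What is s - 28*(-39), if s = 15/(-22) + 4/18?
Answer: 216125/198 ≈ 1091.5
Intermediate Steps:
s = -91/198 (s = 15*(-1/22) + 4*(1/18) = -15/22 + 2/9 = -91/198 ≈ -0.45960)
s - 28*(-39) = -91/198 - 28*(-39) = -91/198 + 1092 = 216125/198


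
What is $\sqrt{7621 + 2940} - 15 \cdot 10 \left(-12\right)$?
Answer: $1800 + \sqrt{10561} \approx 1902.8$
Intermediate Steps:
$\sqrt{7621 + 2940} - 15 \cdot 10 \left(-12\right) = \sqrt{10561} - 150 \left(-12\right) = \sqrt{10561} - -1800 = \sqrt{10561} + 1800 = 1800 + \sqrt{10561}$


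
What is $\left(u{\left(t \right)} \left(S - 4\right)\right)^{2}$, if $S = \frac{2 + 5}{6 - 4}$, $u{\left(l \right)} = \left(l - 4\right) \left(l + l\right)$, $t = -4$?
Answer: $1024$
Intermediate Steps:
$u{\left(l \right)} = 2 l \left(-4 + l\right)$ ($u{\left(l \right)} = \left(-4 + l\right) 2 l = 2 l \left(-4 + l\right)$)
$S = \frac{7}{2} \approx 3.5$
$\left(u{\left(t \right)} \left(S - 4\right)\right)^{2} = \left(2 \left(-4\right) \left(-4 - 4\right) \left(\frac{7}{2} - 4\right)\right)^{2} = \left(2 \left(-4\right) \left(-8\right) \left(- \frac{1}{2}\right)\right)^{2} = \left(64 \left(- \frac{1}{2}\right)\right)^{2} = \left(-32\right)^{2} = 1024$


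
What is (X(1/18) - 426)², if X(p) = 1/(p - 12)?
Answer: 8392025664/46225 ≈ 1.8155e+5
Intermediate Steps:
X(p) = 1/(-12 + p)
(X(1/18) - 426)² = (1/(-12 + 1/18) - 426)² = (1/(-215/18) - 426)² = (-18/215 - 426)² = (-91608/215)² = 8392025664/46225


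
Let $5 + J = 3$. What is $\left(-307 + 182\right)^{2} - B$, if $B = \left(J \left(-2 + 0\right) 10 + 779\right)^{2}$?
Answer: $-655136$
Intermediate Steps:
$J = -2$ ($J = -5 + 3 = -2$)
$B = 670761$ ($B = \left(- 2 \left(-2 + 0\right) 10 + 779\right)^{2} = \left(\left(-2\right) \left(-2\right) 10 + 779\right)^{2} = \left(4 \cdot 10 + 779\right)^{2} = \left(40 + 779\right)^{2} = 819^{2} = 670761$)
$\left(-307 + 182\right)^{2} - B = \left(-307 + 182\right)^{2} - 670761 = \left(-125\right)^{2} - 670761 = 15625 - 670761 = -655136$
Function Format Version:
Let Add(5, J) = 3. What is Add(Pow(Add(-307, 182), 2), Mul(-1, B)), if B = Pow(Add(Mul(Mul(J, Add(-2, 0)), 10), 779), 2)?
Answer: -655136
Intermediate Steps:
J = -2 (J = Add(-5, 3) = -2)
B = 670761 (B = Pow(Add(Mul(Mul(-2, Add(-2, 0)), 10), 779), 2) = Pow(Add(Mul(Mul(-2, -2), 10), 779), 2) = Pow(Add(Mul(4, 10), 779), 2) = Pow(Add(40, 779), 2) = Pow(819, 2) = 670761)
Add(Pow(Add(-307, 182), 2), Mul(-1, B)) = Add(Pow(Add(-307, 182), 2), Mul(-1, 670761)) = Add(Pow(-125, 2), -670761) = Add(15625, -670761) = -655136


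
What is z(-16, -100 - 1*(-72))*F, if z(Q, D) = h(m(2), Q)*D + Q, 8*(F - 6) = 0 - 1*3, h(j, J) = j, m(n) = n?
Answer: -405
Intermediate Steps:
F = 45/8 (F = 6 + (0 - 1*3)/8 = 6 + (0 - 3)/8 = 6 + (⅛)*(-3) = 6 - 3/8 = 45/8 ≈ 5.6250)
z(Q, D) = Q + 2*D (z(Q, D) = 2*D + Q = Q + 2*D)
z(-16, -100 - 1*(-72))*F = (-16 + 2*(-100 - 1*(-72)))*(45/8) = (-16 + 2*(-100 + 72))*(45/8) = (-16 + 2*(-28))*(45/8) = (-16 - 56)*(45/8) = -72*45/8 = -405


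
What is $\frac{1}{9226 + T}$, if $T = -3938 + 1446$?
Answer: $\frac{1}{6734} \approx 0.0001485$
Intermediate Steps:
$T = -2492$
$\frac{1}{9226 + T} = \frac{1}{9226 - 2492} = \frac{1}{6734}$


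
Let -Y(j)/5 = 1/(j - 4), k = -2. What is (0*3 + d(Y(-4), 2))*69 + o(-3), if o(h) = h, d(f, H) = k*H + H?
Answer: -141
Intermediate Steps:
Y(j) = -5/(-4 + j) (Y(j) = -5/(j - 4) = -5/(-4 + j))
d(f, H) = -H (d(f, H) = -2*H + H = -H)
(0*3 + d(Y(-4), 2))*69 + o(-3) = (0*3 - 1*2)*69 - 3 = (0 - 2)*69 - 3 = -2*69 - 3 = -138 - 3 = -141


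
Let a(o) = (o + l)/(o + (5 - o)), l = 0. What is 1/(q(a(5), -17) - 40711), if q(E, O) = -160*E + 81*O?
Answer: -1/42248 ≈ -2.3670e-5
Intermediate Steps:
a(o) = o/5 (a(o) = (o + 0)/(o + (5 - o)) = o/5)
1/(q(a(5), -17) - 40711) = 1/((-32*5 + 81*(-17)) - 40711) = 1/((-160*1 - 1377) - 40711) = 1/((-160 - 1377) - 40711) = 1/(-1537 - 40711) = 1/(-42248) = -1/42248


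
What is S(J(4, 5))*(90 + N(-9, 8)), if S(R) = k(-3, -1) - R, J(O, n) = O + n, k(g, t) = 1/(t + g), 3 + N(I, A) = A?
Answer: -3515/4 ≈ -878.75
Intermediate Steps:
N(I, A) = -3 + A
k(g, t) = 1/(g + t)
S(R) = -1/4 - R (S(R) = 1/(-3 - 1) - R = 1/(-4) - R = -1/4 - R)
S(J(4, 5))*(90 + N(-9, 8)) = (-1/4 - (4 + 5))*(90 + (-3 + 8)) = (-1/4 - 1*9)*(90 + 5) = (-1/4 - 9)*95 = -37/4*95 = -3515/4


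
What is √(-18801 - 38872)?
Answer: 7*I*√1177 ≈ 240.15*I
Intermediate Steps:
√(-18801 - 38872) = √(-57673) = 7*I*√1177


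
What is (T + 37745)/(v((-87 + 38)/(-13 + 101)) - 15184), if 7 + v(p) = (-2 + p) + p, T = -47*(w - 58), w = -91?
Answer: -656304/222847 ≈ -2.9451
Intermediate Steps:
T = 7003 (T = -47*(-91 - 58) = -47*(-149) = 7003)
v(p) = -9 + 2*p (v(p) = -7 + ((-2 + p) + p) = -7 + (-2 + 2*p) = -9 + 2*p)
(T + 37745)/(v((-87 + 38)/(-13 + 101)) - 15184) = (7003 + 37745)/((-9 + 2*((-87 + 38)/(-13 + 101))) - 15184) = 44748/((-9 + 2*(-49/88)) - 15184) = 44748/((-9 - 49/44) - 15184) = 44748/(-445/44 - 15184) = 44748/(-668541/44) = 44748*(-44/668541) = -656304/222847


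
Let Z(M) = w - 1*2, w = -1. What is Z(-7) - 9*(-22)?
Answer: 195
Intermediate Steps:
Z(M) = -3 (Z(M) = -1 - 1*2 = -1 - 2 = -3)
Z(-7) - 9*(-22) = -3 - 9*(-22) = -3 + 198 = 195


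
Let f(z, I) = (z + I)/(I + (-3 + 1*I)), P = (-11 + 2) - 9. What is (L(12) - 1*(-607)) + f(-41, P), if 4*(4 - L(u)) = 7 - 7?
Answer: 23888/39 ≈ 612.51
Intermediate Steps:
P = -18 (P = -9 - 9 = -18)
L(u) = 4 (L(u) = 4 - (7 - 7)/4 = 4 - 1/4*0 = 4 + 0 = 4)
f(z, I) = (I + z)/(-3 + 2*I) (f(z, I) = (I + z)/(I + (-3 + I)) = (I + z)/(-3 + 2*I))
(L(12) - 1*(-607)) + f(-41, P) = (4 - 1*(-607)) + (-18 - 41)/(-3 + 2*(-18)) = (4 + 607) - 59/(-3 - 36) = 611 - 59/(-39) = 611 - 1/39*(-59) = 611 + 59/39 = 23888/39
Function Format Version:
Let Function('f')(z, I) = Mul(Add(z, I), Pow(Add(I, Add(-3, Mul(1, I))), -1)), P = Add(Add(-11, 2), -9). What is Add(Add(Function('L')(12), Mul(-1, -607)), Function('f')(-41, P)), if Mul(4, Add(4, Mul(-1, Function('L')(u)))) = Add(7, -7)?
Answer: Rational(23888, 39) ≈ 612.51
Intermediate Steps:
P = -18 (P = Add(-9, -9) = -18)
Function('L')(u) = 4 (Function('L')(u) = Add(4, Mul(Rational(-1, 4), Add(7, -7))) = Add(4, Mul(Rational(-1, 4), 0)) = Add(4, 0) = 4)
Function('f')(z, I) = Mul(Pow(Add(-3, Mul(2, I)), -1), Add(I, z)) (Function('f')(z, I) = Mul(Add(I, z), Pow(Add(I, Add(-3, I)), -1)) = Mul(Add(I, z), Pow(Add(-3, Mul(2, I)), -1)) = Mul(Pow(Add(-3, Mul(2, I)), -1), Add(I, z)))
Add(Add(Function('L')(12), Mul(-1, -607)), Function('f')(-41, P)) = Add(Add(4, Mul(-1, -607)), Mul(Pow(Add(-3, Mul(2, -18)), -1), Add(-18, -41))) = Add(Add(4, 607), Mul(Pow(Add(-3, -36), -1), -59)) = Add(611, Mul(Pow(-39, -1), -59)) = Add(611, Mul(Rational(-1, 39), -59)) = Add(611, Rational(59, 39)) = Rational(23888, 39)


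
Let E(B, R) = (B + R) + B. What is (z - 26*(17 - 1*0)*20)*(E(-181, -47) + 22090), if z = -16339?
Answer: -545905899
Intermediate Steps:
E(B, R) = R + 2*B
(z - 26*(17 - 1*0)*20)*(E(-181, -47) + 22090) = (-16339 - 26*(17 - 1*0)*20)*((-47 + 2*(-181)) + 22090) = (-16339 - 26*(17 + 0)*20)*((-47 - 362) + 22090) = (-16339 - 26*17*20)*(-409 + 22090) = (-16339 - 442*20)*21681 = (-16339 - 8840)*21681 = -25179*21681 = -545905899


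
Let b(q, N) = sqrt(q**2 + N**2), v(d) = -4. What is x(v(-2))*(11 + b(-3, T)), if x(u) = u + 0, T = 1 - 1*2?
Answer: -44 - 4*sqrt(10) ≈ -56.649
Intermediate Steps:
T = -1 (T = 1 - 2 = -1)
b(q, N) = sqrt(N**2 + q**2)
x(u) = u
x(v(-2))*(11 + b(-3, T)) = -4*(11 + sqrt((-1)**2 + (-3)**2)) = -4*(11 + sqrt(1 + 9)) = -4*(11 + sqrt(10)) = -44 - 4*sqrt(10)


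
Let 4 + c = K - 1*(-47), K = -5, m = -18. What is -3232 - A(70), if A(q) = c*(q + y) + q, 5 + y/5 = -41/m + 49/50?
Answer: -253394/45 ≈ -5631.0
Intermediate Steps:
y = -392/45 (y = -25 + 5*(-41/(-18) + 49/50) = -25 + 5*(-41*(-1/18) + 49*(1/50)) = -25 + 5*(41/18 + 49/50) = -25 + 5*(733/225) = -25 + 733/45 = -392/45 ≈ -8.7111)
c = 38 (c = -4 + (-5 - 1*(-47)) = -4 + (-5 + 47) = -4 + 42 = 38)
A(q) = -14896/45 + 39*q (A(q) = 38*(q - 392/45) + q = 38*(-392/45 + q) + q = (-14896/45 + 38*q) + q = -14896/45 + 39*q)
-3232 - A(70) = -3232 - (-14896/45 + 39*70) = -3232 - (-14896/45 + 2730) = -3232 - 1*107954/45 = -3232 - 107954/45 = -253394/45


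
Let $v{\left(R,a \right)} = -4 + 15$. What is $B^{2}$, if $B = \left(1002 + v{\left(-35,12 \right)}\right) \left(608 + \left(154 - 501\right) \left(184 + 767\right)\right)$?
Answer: $111336374279497249$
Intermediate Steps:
$v{\left(R,a \right)} = 11$
$B = -333671057$ ($B = \left(1002 + 11\right) \left(608 + \left(154 - 501\right) \left(184 + 767\right)\right) = 1013 \left(608 - 329997\right) = 1013 \left(-329389\right) = -333671057$)
$B^{2} = \left(-333671057\right)^{2} = 111336374279497249$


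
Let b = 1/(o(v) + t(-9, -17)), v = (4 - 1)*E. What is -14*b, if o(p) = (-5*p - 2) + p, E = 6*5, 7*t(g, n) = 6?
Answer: 49/1264 ≈ 0.038766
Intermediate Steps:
t(g, n) = 6/7 (t(g, n) = (⅐)*6 = 6/7)
E = 30
v = 90 (v = (4 - 1)*30 = 3*30 = 90)
o(p) = -2 - 4*p (o(p) = (-2 - 5*p) + p = -2 - 4*p)
b = -7/2528 (b = 1/((-2 - 4*90) + 6/7) = 1/((-2 - 360) + 6/7) = 1/(-362 + 6/7) = 1/(-2528/7) = -7/2528 ≈ -0.0027690)
-14*b = -14*(-7/2528) = 49/1264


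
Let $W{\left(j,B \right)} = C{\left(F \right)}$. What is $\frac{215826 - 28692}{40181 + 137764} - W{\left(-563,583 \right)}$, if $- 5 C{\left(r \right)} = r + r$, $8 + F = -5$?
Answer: $- \frac{49212}{11863} \approx -4.1484$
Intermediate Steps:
$F = -13$ ($F = -8 - 5 = -13$)
$C{\left(r \right)} = - \frac{2 r}{5}$ ($C{\left(r \right)} = - \frac{r + r}{5} = - \frac{2 r}{5}$)
$W{\left(j,B \right)} = \frac{26}{5}$ ($W{\left(j,B \right)} = \left(- \frac{2}{5}\right) \left(-13\right) = \frac{26}{5}$)
$\frac{215826 - 28692}{40181 + 137764} - W{\left(-563,583 \right)} = \frac{215826 - 28692}{40181 + 137764} - \frac{26}{5} = \frac{187134}{177945} - \frac{26}{5} = 187134 \cdot \frac{1}{177945} - \frac{26}{5} = \frac{62378}{59315} - \frac{26}{5} = - \frac{49212}{11863}$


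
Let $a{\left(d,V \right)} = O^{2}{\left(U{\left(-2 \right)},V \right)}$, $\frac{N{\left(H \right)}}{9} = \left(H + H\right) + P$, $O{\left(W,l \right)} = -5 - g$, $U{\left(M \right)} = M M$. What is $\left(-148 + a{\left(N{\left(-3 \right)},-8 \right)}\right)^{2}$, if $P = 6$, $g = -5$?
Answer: $21904$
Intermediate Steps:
$U{\left(M \right)} = M^{2}$
$O{\left(W,l \right)} = 0$ ($O{\left(W,l \right)} = -5 - -5 = -5 + 5 = 0$)
$N{\left(H \right)} = 54 + 18 H$ ($N{\left(H \right)} = 9 \left(\left(H + H\right) + 6\right) = 9 \left(2 H + 6\right) = 9 \left(6 + 2 H\right) = 54 + 18 H$)
$a{\left(d,V \right)} = 0$ ($a{\left(d,V \right)} = 0^{2} = 0$)
$\left(-148 + a{\left(N{\left(-3 \right)},-8 \right)}\right)^{2} = \left(-148 + 0\right)^{2} = \left(-148\right)^{2} = 21904$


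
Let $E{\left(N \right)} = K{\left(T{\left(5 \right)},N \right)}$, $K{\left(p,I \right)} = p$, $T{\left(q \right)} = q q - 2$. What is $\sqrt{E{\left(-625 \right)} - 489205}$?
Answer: $i \sqrt{489182} \approx 699.42 i$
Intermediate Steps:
$T{\left(q \right)} = -2 + q^{2}$ ($T{\left(q \right)} = q^{2} - 2 = -2 + q^{2}$)
$E{\left(N \right)} = 23$ ($E{\left(N \right)} = -2 + 5^{2} = -2 + 25 = 23$)
$\sqrt{E{\left(-625 \right)} - 489205} = \sqrt{23 - 489205} = \sqrt{-489182} = i \sqrt{489182}$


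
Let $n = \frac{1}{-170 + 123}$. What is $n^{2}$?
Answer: $\frac{1}{2209} \approx 0.00045269$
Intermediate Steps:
$n = - \frac{1}{47}$ ($n = \frac{1}{-47} = - \frac{1}{47} \approx -0.021277$)
$n^{2} = \left(- \frac{1}{47}\right)^{2} = \frac{1}{2209}$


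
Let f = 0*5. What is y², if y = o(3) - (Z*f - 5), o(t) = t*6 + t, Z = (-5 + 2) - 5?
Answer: 676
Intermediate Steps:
f = 0
Z = -8 (Z = -3 - 5 = -8)
o(t) = 7*t (o(t) = 6*t + t = 7*t)
y = 26 (y = 7*3 - (-8*0 - 5) = 21 - (0 - 5) = 21 - 1*(-5) = 21 + 5 = 26)
y² = 26² = 676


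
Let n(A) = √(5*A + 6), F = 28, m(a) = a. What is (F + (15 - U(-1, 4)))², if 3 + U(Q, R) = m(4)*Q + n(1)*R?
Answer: 2676 - 400*√11 ≈ 1349.3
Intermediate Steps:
n(A) = √(6 + 5*A)
U(Q, R) = -3 + 4*Q + R*√11 (U(Q, R) = -3 + (4*Q + √(6 + 5*1)*R) = -3 + (4*Q + √(6 + 5)*R) = -3 + (4*Q + √11*R) = -3 + (4*Q + R*√11) = -3 + 4*Q + R*√11)
(F + (15 - U(-1, 4)))² = (28 + (15 - (-3 + 4*(-1) + 4*√11)))² = (28 + (15 - (-3 - 4 + 4*√11)))² = (28 + (15 - (-7 + 4*√11)))² = (28 + (15 + (7 - 4*√11)))² = (28 + (22 - 4*√11))² = (50 - 4*√11)²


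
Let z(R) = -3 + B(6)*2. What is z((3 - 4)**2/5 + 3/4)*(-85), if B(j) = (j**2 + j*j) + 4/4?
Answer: -12155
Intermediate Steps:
B(j) = 1 + 2*j**2 (B(j) = (j**2 + j**2) + 4*(1/4) = 2*j**2 + 1 = 1 + 2*j**2)
z(R) = 143 (z(R) = -3 + (1 + 2*6**2)*2 = -3 + (1 + 2*36)*2 = -3 + (1 + 72)*2 = -3 + 73*2 = -3 + 146 = 143)
z((3 - 4)**2/5 + 3/4)*(-85) = 143*(-85) = -12155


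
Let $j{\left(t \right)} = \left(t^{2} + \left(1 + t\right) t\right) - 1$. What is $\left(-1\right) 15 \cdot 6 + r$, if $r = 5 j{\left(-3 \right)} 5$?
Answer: $260$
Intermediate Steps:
$j{\left(t \right)} = -1 + t^{2} + t \left(1 + t\right)$ ($j{\left(t \right)} = \left(t^{2} + t \left(1 + t\right)\right) - 1 = -1 + t^{2} + t \left(1 + t\right)$)
$r = 350$ ($r = 5 \left(-1 - 3 + 2 \left(-3\right)^{2}\right) 5 = 5 \left(-1 - 3 + 2 \cdot 9\right) 5 = 5 \left(-1 - 3 + 18\right) 5 = 5 \cdot 14 \cdot 5 = 70 \cdot 5 = 350$)
$\left(-1\right) 15 \cdot 6 + r = \left(-1\right) 15 \cdot 6 + 350 = \left(-15\right) 6 + 350 = -90 + 350 = 260$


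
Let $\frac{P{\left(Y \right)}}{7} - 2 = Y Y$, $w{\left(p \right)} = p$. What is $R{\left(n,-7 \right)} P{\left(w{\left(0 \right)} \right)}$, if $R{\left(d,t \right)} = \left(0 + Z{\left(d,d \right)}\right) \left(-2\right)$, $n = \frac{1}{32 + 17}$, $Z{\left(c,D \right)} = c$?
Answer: $- \frac{4}{7} \approx -0.57143$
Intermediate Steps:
$n = \frac{1}{49} \approx 0.020408$
$R{\left(d,t \right)} = - 2 d$ ($R{\left(d,t \right)} = \left(0 + d\right) \left(-2\right) = d \left(-2\right) = - 2 d$)
$P{\left(Y \right)} = 14 + 7 Y^{2}$ ($P{\left(Y \right)} = 14 + 7 Y Y = 14 + 7 Y^{2}$)
$R{\left(n,-7 \right)} P{\left(w{\left(0 \right)} \right)} = \left(-2\right) \frac{1}{49} \left(14 + 7 \cdot 0^{2}\right) = - \frac{2 \left(14 + 7 \cdot 0\right)}{49} = - \frac{2 \left(14 + 0\right)}{49} = \left(- \frac{2}{49}\right) 14 = - \frac{4}{7}$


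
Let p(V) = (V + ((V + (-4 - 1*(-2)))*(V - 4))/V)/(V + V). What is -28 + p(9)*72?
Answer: 212/9 ≈ 23.556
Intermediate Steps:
p(V) = (V + (-4 + V)*(-2 + V)/V)/(2*V) (p(V) = (V + ((V + (-4 + 2))*(-4 + V))/V)/((2*V)) = (V + ((V - 2)*(-4 + V))/V)*(1/(2*V)) = (V + ((-2 + V)*(-4 + V))/V)*(1/(2*V)) = (V + ((-4 + V)*(-2 + V))/V)*(1/(2*V)) = (V + (-4 + V)*(-2 + V)/V)*(1/(2*V)) = (V + (-4 + V)*(-2 + V)/V)/(2*V))
-28 + p(9)*72 = -28 + (1 - 3/9 + 4/9**2)*72 = -28 + (1 - 3*1/9 + 4*(1/81))*72 = -28 + (1 - 1/3 + 4/81)*72 = -28 + (58/81)*72 = -28 + 464/9 = 212/9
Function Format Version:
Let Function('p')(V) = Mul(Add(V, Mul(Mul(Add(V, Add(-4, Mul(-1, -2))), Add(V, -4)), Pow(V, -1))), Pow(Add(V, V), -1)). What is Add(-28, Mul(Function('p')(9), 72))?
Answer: Rational(212, 9) ≈ 23.556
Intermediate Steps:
Function('p')(V) = Mul(Rational(1, 2), Pow(V, -1), Add(V, Mul(Pow(V, -1), Add(-4, V), Add(-2, V)))) (Function('p')(V) = Mul(Add(V, Mul(Mul(Add(V, Add(-4, 2)), Add(-4, V)), Pow(V, -1))), Pow(Mul(2, V), -1)) = Mul(Add(V, Mul(Mul(Add(V, -2), Add(-4, V)), Pow(V, -1))), Mul(Rational(1, 2), Pow(V, -1))) = Mul(Add(V, Mul(Mul(Add(-2, V), Add(-4, V)), Pow(V, -1))), Mul(Rational(1, 2), Pow(V, -1))) = Mul(Add(V, Mul(Mul(Add(-4, V), Add(-2, V)), Pow(V, -1))), Mul(Rational(1, 2), Pow(V, -1))) = Mul(Add(V, Mul(Pow(V, -1), Add(-4, V), Add(-2, V))), Mul(Rational(1, 2), Pow(V, -1))) = Mul(Rational(1, 2), Pow(V, -1), Add(V, Mul(Pow(V, -1), Add(-4, V), Add(-2, V)))))
Add(-28, Mul(Function('p')(9), 72)) = Add(-28, Mul(Add(1, Mul(-3, Pow(9, -1)), Mul(4, Pow(9, -2))), 72)) = Add(-28, Mul(Add(1, Mul(-3, Rational(1, 9)), Mul(4, Rational(1, 81))), 72)) = Add(-28, Mul(Add(1, Rational(-1, 3), Rational(4, 81)), 72)) = Add(-28, Mul(Rational(58, 81), 72)) = Add(-28, Rational(464, 9)) = Rational(212, 9)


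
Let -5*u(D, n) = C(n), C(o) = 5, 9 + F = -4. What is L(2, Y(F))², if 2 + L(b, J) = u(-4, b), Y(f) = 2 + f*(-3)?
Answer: 9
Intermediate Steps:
F = -13 (F = -9 - 4 = -13)
Y(f) = 2 - 3*f
u(D, n) = -1 (u(D, n) = -⅕*5 = -1)
L(b, J) = -3 (L(b, J) = -2 - 1 = -3)
L(2, Y(F))² = (-3)² = 9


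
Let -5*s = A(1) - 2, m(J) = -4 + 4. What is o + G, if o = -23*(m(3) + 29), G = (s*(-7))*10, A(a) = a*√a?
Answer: -681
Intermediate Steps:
m(J) = 0
A(a) = a^(3/2)
s = ⅕ (s = -(1^(3/2) - 2)/5 = -(1 - 2)/5 = -⅕*(-1) = ⅕ ≈ 0.20000)
G = -14 (G = ((⅕)*(-7))*10 = -7/5*10 = -14)
o = -667 (o = -23*(0 + 29) = -23*29 = -667)
o + G = -667 - 14 = -681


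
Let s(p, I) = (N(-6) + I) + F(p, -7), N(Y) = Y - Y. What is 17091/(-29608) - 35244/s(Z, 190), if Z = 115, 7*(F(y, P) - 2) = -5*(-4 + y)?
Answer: -2439338421/7786904 ≈ -313.26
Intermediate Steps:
F(y, P) = 34/7 - 5*y/7 (F(y, P) = 2 + (-5*(-4 + y))/7 = 2 + (20 - 5*y)/7 = 2 + (20/7 - 5*y/7) = 34/7 - 5*y/7)
N(Y) = 0
s(p, I) = 34/7 + I - 5*p/7 (s(p, I) = (0 + I) + (34/7 - 5*p/7) = I + (34/7 - 5*p/7) = 34/7 + I - 5*p/7)
17091/(-29608) - 35244/s(Z, 190) = 17091/(-29608) - 35244/(34/7 + 190 - 5/7*115) = 17091*(-1/29608) - 35244/(34/7 + 190 - 575/7) = -17091/29608 - 35244/789/7 = -17091/29608 - 35244*7/789 = -17091/29608 - 82236/263 = -2439338421/7786904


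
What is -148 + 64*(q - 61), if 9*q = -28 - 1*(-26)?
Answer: -36596/9 ≈ -4066.2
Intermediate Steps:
q = -2/9 (q = (-28 - 1*(-26))/9 = (-28 + 26)/9 = (1/9)*(-2) = -2/9 ≈ -0.22222)
-148 + 64*(q - 61) = -148 + 64*(-2/9 - 61) = -148 + 64*(-551/9) = -148 - 35264/9 = -36596/9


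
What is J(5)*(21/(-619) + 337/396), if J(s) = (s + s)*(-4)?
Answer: -2002870/61281 ≈ -32.683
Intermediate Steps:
J(s) = -8*s (J(s) = (2*s)*(-4) = -8*s)
J(5)*(21/(-619) + 337/396) = (-8*5)*(21/(-619) + 337/396) = -40*(21*(-1/619) + 337*(1/396)) = -40*(-21/619 + 337/396) = -40*200287/245124 = -2002870/61281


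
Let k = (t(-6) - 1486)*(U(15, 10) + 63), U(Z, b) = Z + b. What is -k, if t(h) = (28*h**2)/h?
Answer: 145552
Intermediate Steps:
t(h) = 28*h
k = -145552 (k = (28*(-6) - 1486)*((15 + 10) + 63) = (-168 - 1486)*(25 + 63) = -1654*88 = -145552)
-k = -1*(-145552) = 145552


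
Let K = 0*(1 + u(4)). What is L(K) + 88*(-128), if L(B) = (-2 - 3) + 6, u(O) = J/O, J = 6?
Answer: -11263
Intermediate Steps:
u(O) = 6/O
K = 0 (K = 0*(1 + 6/4) = 0*(1 + 6*(¼)) = 0*(1 + 3/2) = 0*(5/2) = 0)
L(B) = 1 (L(B) = -5 + 6 = 1)
L(K) + 88*(-128) = 1 + 88*(-128) = 1 - 11264 = -11263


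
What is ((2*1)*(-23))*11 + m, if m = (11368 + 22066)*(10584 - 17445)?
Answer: -229391180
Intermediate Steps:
m = -229390674 (m = 33434*(-6861) = -229390674)
((2*1)*(-23))*11 + m = ((2*1)*(-23))*11 - 229390674 = (2*(-23))*11 - 229390674 = -46*11 - 229390674 = -506 - 229390674 = -229391180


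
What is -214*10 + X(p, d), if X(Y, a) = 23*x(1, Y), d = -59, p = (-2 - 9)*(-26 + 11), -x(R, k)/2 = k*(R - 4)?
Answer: 20630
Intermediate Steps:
x(R, k) = -2*k*(-4 + R) (x(R, k) = -2*k*(R - 4) = -2*k*(-4 + R))
p = 165 (p = -11*(-15) = 165)
X(Y, a) = 138*Y (X(Y, a) = 23*(2*Y*(4 - 1*1)) = 23*(2*Y*(4 - 1)) = 23*(2*Y*3) = 23*(6*Y) = 138*Y)
-214*10 + X(p, d) = -214*10 + 138*165 = -2140 + 22770 = 20630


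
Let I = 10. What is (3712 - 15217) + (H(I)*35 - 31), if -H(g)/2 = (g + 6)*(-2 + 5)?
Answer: -14896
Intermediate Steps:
H(g) = -36 - 6*g (H(g) = -2*(g + 6)*(-2 + 5) = -2*(6 + g)*3 = -2*(18 + 3*g) = -36 - 6*g)
(3712 - 15217) + (H(I)*35 - 31) = (3712 - 15217) + ((-36 - 6*10)*35 - 31) = -11505 + ((-36 - 60)*35 - 31) = -11505 + (-96*35 - 31) = -11505 + (-3360 - 31) = -11505 - 3391 = -14896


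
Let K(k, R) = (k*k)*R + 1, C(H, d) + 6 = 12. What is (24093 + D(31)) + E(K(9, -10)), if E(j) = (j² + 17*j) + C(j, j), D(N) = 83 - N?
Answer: 664879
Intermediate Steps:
C(H, d) = 6 (C(H, d) = -6 + 12 = 6)
K(k, R) = 1 + R*k² (K(k, R) = k²*R + 1 = R*k² + 1 = 1 + R*k²)
E(j) = 6 + j² + 17*j (E(j) = (j² + 17*j) + 6 = 6 + j² + 17*j)
(24093 + D(31)) + E(K(9, -10)) = (24093 + (83 - 1*31)) + (6 + (1 - 10*9²)² + 17*(1 - 10*9²)) = (24093 + (83 - 31)) + (6 + (1 - 10*81)² + 17*(1 - 10*81)) = (24093 + 52) + (6 + (1 - 810)² + 17*(1 - 810)) = 24145 + (6 + (-809)² + 17*(-809)) = 24145 + (6 + 654481 - 13753) = 24145 + 640734 = 664879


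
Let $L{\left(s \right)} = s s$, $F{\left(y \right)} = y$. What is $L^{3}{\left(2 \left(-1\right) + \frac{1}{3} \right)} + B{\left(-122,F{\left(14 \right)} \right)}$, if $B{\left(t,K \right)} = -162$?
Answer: $- \frac{102473}{729} \approx -140.57$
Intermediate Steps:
$L{\left(s \right)} = s^{2}$
$L^{3}{\left(2 \left(-1\right) + \frac{1}{3} \right)} + B{\left(-122,F{\left(14 \right)} \right)} = \left(\left(2 \left(-1\right) + \frac{1}{3}\right)^{2}\right)^{3} - 162 = \left(\left(-2 + \frac{1}{3}\right)^{2}\right)^{3} - 162 = \left(\left(- \frac{5}{3}\right)^{2}\right)^{3} - 162 = \left(\frac{25}{9}\right)^{3} - 162 = \frac{15625}{729} - 162 = - \frac{102473}{729}$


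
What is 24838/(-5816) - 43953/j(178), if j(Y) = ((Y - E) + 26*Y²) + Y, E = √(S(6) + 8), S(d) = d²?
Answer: -2135101554916831/493783299657212 - 43953*√11/339603369778 ≈ -4.3240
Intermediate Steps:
E = 2*√11 (E = √(6² + 8) = √(36 + 8) = √44 = 2*√11 ≈ 6.6332)
j(Y) = -2*√11 + 2*Y + 26*Y² (j(Y) = ((Y - 2*√11) + 26*Y²) + Y = (Y - 2*√11 + 26*Y²) + Y = -2*√11 + 2*Y + 26*Y²)
24838/(-5816) - 43953/j(178) = 24838/(-5816) - 43953/(-2*√11 + 2*178 + 26*178²) = 24838*(-1/5816) - 43953/(-2*√11 + 356 + 26*31684) = -12419/2908 - 43953/(-2*√11 + 356 + 823784) = -12419/2908 - 43953/(824140 - 2*√11)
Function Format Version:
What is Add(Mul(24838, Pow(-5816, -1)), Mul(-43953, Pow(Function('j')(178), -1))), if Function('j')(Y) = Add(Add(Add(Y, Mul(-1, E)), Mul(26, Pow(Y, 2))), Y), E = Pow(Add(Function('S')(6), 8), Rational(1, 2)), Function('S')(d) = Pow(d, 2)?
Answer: Add(Rational(-2135101554916831, 493783299657212), Mul(Rational(-43953, 339603369778), Pow(11, Rational(1, 2)))) ≈ -4.3240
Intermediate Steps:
E = Mul(2, Pow(11, Rational(1, 2))) (E = Pow(Add(Pow(6, 2), 8), Rational(1, 2)) = Pow(Add(36, 8), Rational(1, 2)) = Pow(44, Rational(1, 2)) = Mul(2, Pow(11, Rational(1, 2))) ≈ 6.6332)
Function('j')(Y) = Add(Mul(-2, Pow(11, Rational(1, 2))), Mul(2, Y), Mul(26, Pow(Y, 2))) (Function('j')(Y) = Add(Add(Add(Y, Mul(-1, Mul(2, Pow(11, Rational(1, 2))))), Mul(26, Pow(Y, 2))), Y) = Add(Add(Add(Y, Mul(-2, Pow(11, Rational(1, 2)))), Mul(26, Pow(Y, 2))), Y) = Add(Add(Y, Mul(-2, Pow(11, Rational(1, 2))), Mul(26, Pow(Y, 2))), Y) = Add(Mul(-2, Pow(11, Rational(1, 2))), Mul(2, Y), Mul(26, Pow(Y, 2))))
Add(Mul(24838, Pow(-5816, -1)), Mul(-43953, Pow(Function('j')(178), -1))) = Add(Mul(24838, Pow(-5816, -1)), Mul(-43953, Pow(Add(Mul(-2, Pow(11, Rational(1, 2))), Mul(2, 178), Mul(26, Pow(178, 2))), -1))) = Add(Mul(24838, Rational(-1, 5816)), Mul(-43953, Pow(Add(Mul(-2, Pow(11, Rational(1, 2))), 356, Mul(26, 31684)), -1))) = Add(Rational(-12419, 2908), Mul(-43953, Pow(Add(Mul(-2, Pow(11, Rational(1, 2))), 356, 823784), -1))) = Add(Rational(-12419, 2908), Mul(-43953, Pow(Add(824140, Mul(-2, Pow(11, Rational(1, 2)))), -1)))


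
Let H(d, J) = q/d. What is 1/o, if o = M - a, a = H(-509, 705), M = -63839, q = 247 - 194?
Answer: -509/32493998 ≈ -1.5664e-5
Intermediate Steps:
q = 53
H(d, J) = 53/d
a = -53/509 (a = 53/(-509) = 53*(-1/509) = -53/509 ≈ -0.10413)
o = -32493998/509 (o = -63839 - 1*(-53/509) = -63839 + 53/509 = -32493998/509 ≈ -63839.)
1/o = 1/(-32493998/509) = -509/32493998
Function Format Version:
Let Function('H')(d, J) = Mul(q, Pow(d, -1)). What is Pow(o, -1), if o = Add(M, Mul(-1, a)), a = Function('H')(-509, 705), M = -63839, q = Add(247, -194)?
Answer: Rational(-509, 32493998) ≈ -1.5664e-5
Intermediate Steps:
q = 53
Function('H')(d, J) = Mul(53, Pow(d, -1))
a = Rational(-53, 509) (a = Mul(53, Pow(-509, -1)) = Mul(53, Rational(-1, 509)) = Rational(-53, 509) ≈ -0.10413)
o = Rational(-32493998, 509) (o = Add(-63839, Mul(-1, Rational(-53, 509))) = Add(-63839, Rational(53, 509)) = Rational(-32493998, 509) ≈ -63839.)
Pow(o, -1) = Pow(Rational(-32493998, 509), -1) = Rational(-509, 32493998)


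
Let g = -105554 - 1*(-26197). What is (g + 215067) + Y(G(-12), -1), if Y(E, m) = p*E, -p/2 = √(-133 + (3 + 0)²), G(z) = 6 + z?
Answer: 135710 + 24*I*√31 ≈ 1.3571e+5 + 133.63*I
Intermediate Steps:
g = -79357 (g = -105554 + 26197 = -79357)
p = -4*I*√31 (p = -2*√(-133 + (3 + 0)²) = -2*√(-133 + 3²) = -2*√(-133 + 9) = -4*I*√31 ≈ -22.271*I)
Y(E, m) = -4*I*E*√31 (Y(E, m) = (-4*I*√31)*E = -4*I*E*√31)
(g + 215067) + Y(G(-12), -1) = (-79357 + 215067) - 4*I*(6 - 12)*√31 = 135710 - 4*I*(-6)*√31 = 135710 + 24*I*√31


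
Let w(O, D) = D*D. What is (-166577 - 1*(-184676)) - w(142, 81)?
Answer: 11538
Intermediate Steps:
w(O, D) = D²
(-166577 - 1*(-184676)) - w(142, 81) = (-166577 - 1*(-184676)) - 1*81² = (-166577 + 184676) - 1*6561 = 18099 - 6561 = 11538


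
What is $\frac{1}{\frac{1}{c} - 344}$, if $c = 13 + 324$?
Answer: $- \frac{337}{115927} \approx -0.002907$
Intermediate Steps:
$c = 337$
$\frac{1}{\frac{1}{c} - 344} = \frac{1}{\frac{1}{337} - 344} = \frac{1}{- \frac{115927}{337}} = - \frac{337}{115927}$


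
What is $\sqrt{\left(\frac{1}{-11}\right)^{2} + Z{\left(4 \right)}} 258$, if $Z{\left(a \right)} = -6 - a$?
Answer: $\frac{258 i \sqrt{1209}}{11} \approx 815.53 i$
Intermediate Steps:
$\sqrt{\left(\frac{1}{-11}\right)^{2} + Z{\left(4 \right)}} 258 = \sqrt{\left(\frac{1}{-11}\right)^{2} - 10} \cdot 258 = \sqrt{\left(- \frac{1}{11}\right)^{2} - 10} \cdot 258 = \sqrt{\frac{1}{121} - 10} \cdot 258 = \sqrt{- \frac{1209}{121}} \cdot 258 = \frac{i \sqrt{1209}}{11} \cdot 258 = \frac{258 i \sqrt{1209}}{11}$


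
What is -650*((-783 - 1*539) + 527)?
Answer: 516750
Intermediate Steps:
-650*((-783 - 1*539) + 527) = -650*((-783 - 539) + 527) = -650*(-1322 + 527) = -650*(-795) = 516750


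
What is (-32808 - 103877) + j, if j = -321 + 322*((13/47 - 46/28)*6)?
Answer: -6563344/47 ≈ -1.3965e+5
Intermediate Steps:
j = -139149/47 (j = -321 + 322*((13*(1/47) - 46*1/28)*6) = -321 + 322*((13/47 - 23/14)*6) = -321 + 322*(-899/658*6) = -321 + 322*(-2697/329) = -321 - 124062/47 = -139149/47 ≈ -2960.6)
(-32808 - 103877) + j = (-32808 - 103877) - 139149/47 = -136685 - 139149/47 = -6563344/47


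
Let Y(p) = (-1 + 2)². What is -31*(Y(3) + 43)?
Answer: -1364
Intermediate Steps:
Y(p) = 1 (Y(p) = 1² = 1)
-31*(Y(3) + 43) = -31*(1 + 43) = -31*44 = -1364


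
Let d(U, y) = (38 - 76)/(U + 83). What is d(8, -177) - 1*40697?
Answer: -3703465/91 ≈ -40697.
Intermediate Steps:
d(U, y) = -38/(83 + U)
d(8, -177) - 1*40697 = -38/(83 + 8) - 1*40697 = -38/91 - 40697 = -3703465/91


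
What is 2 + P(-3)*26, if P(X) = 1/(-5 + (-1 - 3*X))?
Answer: 32/3 ≈ 10.667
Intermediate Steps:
P(X) = 1/(-6 - 3*X)
2 + P(-3)*26 = 2 - 1/(6 + 3*(-3))*26 = 2 - 1/(6 - 9)*26 = 2 - 1/(-3)*26 = 2 - 1*(-1/3)*26 = 2 + (1/3)*26 = 2 + 26/3 = 32/3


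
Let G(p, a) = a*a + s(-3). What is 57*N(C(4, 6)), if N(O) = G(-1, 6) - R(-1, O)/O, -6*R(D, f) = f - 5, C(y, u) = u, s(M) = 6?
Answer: 28747/12 ≈ 2395.6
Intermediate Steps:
R(D, f) = ⅚ - f/6 (R(D, f) = -(f - 5)/6 = -(-5 + f)/6 = ⅚ - f/6)
G(p, a) = 6 + a² (G(p, a) = a*a + 6 = a² + 6 = 6 + a²)
N(O) = 42 - (⅚ - O/6)/O (N(O) = (6 + 6²) - (⅚ - O/6)/O = (6 + 36) - (⅚ - O/6)/O = 42 - (⅚ - O/6)/O)
57*N(C(4, 6)) = 57*((⅙)*(-5 + 253*6)/6) = 57*((⅙)*(⅙)*(-5 + 1518)) = 57*((⅙)*(⅙)*1513) = 57*(1513/36) = 28747/12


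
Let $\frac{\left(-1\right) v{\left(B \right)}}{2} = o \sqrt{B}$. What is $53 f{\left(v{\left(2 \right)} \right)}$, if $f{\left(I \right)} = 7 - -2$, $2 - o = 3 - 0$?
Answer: $477$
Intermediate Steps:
$o = -1$ ($o = 2 - \left(3 - 0\right) = 2 - \left(3 + 0\right) = 2 - 3 = -1$)
$v{\left(B \right)} = 2 \sqrt{B}$ ($v{\left(B \right)} = - 2 \left(- \sqrt{B}\right) = 2 \sqrt{B}$)
$f{\left(I \right)} = 9$ ($f{\left(I \right)} = 7 + 2 = 9$)
$53 f{\left(v{\left(2 \right)} \right)} = 53 \cdot 9 = 477$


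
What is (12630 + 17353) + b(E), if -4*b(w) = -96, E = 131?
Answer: 30007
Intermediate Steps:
b(w) = 24 (b(w) = -¼*(-96) = 24)
(12630 + 17353) + b(E) = (12630 + 17353) + 24 = 29983 + 24 = 30007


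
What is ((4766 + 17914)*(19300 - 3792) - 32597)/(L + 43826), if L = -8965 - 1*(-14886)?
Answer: 351688843/49747 ≈ 7069.5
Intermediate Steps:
L = 5921 (L = -8965 + 14886 = 5921)
((4766 + 17914)*(19300 - 3792) - 32597)/(L + 43826) = ((4766 + 17914)*(19300 - 3792) - 32597)/(5921 + 43826) = (22680*15508 - 32597)/49747 = (351721440 - 32597)*(1/49747) = 351688843*(1/49747) = 351688843/49747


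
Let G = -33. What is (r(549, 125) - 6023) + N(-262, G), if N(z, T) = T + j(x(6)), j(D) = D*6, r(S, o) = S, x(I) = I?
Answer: -5471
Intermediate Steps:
j(D) = 6*D
N(z, T) = 36 + T (N(z, T) = T + 6*6 = T + 36 = 36 + T)
(r(549, 125) - 6023) + N(-262, G) = (549 - 6023) + (36 - 33) = -5474 + 3 = -5471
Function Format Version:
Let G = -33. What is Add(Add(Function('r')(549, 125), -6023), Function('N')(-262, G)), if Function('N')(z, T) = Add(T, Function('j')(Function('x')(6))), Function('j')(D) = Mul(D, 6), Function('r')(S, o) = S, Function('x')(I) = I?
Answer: -5471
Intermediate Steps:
Function('j')(D) = Mul(6, D)
Function('N')(z, T) = Add(36, T) (Function('N')(z, T) = Add(T, Mul(6, 6)) = Add(T, 36) = Add(36, T))
Add(Add(Function('r')(549, 125), -6023), Function('N')(-262, G)) = Add(Add(549, -6023), Add(36, -33)) = Add(-5474, 3) = -5471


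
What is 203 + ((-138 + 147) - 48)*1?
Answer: 164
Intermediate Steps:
203 + ((-138 + 147) - 48)*1 = 203 + (9 - 48)*1 = 203 - 39*1 = 203 - 39 = 164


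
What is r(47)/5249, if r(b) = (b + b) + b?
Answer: 141/5249 ≈ 0.026862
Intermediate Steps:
r(b) = 3*b (r(b) = 2*b + b = 3*b)
r(47)/5249 = (3*47)/5249 = 141*(1/5249) = 141/5249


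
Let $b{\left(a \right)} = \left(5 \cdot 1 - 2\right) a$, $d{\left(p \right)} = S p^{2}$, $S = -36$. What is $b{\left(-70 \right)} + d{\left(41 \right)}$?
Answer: $-60726$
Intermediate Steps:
$d{\left(p \right)} = - 36 p^{2}$
$b{\left(a \right)} = 3 a$ ($b{\left(a \right)} = \left(5 - 2\right) a = 3 a$)
$b{\left(-70 \right)} + d{\left(41 \right)} = 3 \left(-70\right) - 36 \cdot 41^{2} = -210 - 60516 = -60726$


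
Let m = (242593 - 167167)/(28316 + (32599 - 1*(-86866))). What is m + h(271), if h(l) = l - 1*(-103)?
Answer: 55345520/147781 ≈ 374.51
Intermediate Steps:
h(l) = 103 + l (h(l) = l + 103 = 103 + l)
m = 75426/147781 (m = 75426/(28316 + (32599 + 86866)) = 75426/(28316 + 119465) = 75426/147781 ≈ 0.51039)
m + h(271) = 75426/147781 + (103 + 271) = 75426/147781 + 374 = 55345520/147781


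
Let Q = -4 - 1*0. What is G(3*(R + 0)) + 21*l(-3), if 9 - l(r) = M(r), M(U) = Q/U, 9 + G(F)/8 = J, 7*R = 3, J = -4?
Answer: 57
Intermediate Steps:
R = 3/7 (R = (⅐)*3 = 3/7 ≈ 0.42857)
Q = -4 (Q = -4 + 0 = -4)
G(F) = -104 (G(F) = -72 + 8*(-4) = -72 - 32 = -104)
M(U) = -4/U
l(r) = 9 + 4/r (l(r) = 9 - (-4)/r = 9 + 4/r)
G(3*(R + 0)) + 21*l(-3) = -104 + 21*(9 + 4/(-3)) = -104 + 21*(9 + 4*(-⅓)) = -104 + 21*(9 - 4/3) = -104 + 21*(23/3) = -104 + 161 = 57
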